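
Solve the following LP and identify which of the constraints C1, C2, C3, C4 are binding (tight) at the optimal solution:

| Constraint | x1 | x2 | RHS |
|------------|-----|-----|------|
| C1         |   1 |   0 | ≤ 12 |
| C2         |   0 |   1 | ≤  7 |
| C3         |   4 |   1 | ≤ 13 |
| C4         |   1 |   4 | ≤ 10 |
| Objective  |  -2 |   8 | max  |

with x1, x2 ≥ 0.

At x1 = 0, x2 = 2.5, compute slack b - a·x for each constraint:
  C1: 12 − 0 = 12  (slack)
  C2: 7 − 2.5 = 4.5  (slack)
  C3: 13 − 2.5 = 10.5  (slack)
  C4: 10 − 10 = 0  (binding)

Optimal: x1 = 0, x2 = 2.5
Binding: C4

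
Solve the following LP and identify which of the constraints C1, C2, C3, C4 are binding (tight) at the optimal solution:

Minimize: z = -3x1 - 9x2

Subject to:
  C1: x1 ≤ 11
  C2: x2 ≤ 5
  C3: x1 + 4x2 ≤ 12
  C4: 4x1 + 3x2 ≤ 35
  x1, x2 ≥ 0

At x1 = 8, x2 = 1, compute slack b - a·x for each constraint:
  C1: 11 − 8 = 3  (slack)
  C2: 5 − 1 = 4  (slack)
  C3: 12 − 12 = 0  (binding)
  C4: 35 − 35 = 0  (binding)

Optimal: x1 = 8, x2 = 1
Binding: C3, C4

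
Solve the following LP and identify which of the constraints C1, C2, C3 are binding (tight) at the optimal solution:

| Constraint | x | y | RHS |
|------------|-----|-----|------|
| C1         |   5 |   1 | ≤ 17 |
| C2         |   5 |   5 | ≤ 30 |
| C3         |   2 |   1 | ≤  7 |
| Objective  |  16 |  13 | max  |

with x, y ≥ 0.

At x = 1, y = 5, compute slack b - a·x for each constraint:
  C1: 17 − 10 = 7  (slack)
  C2: 30 − 30 = 0  (binding)
  C3: 7 − 7 = 0  (binding)

Optimal: x = 1, y = 5
Binding: C2, C3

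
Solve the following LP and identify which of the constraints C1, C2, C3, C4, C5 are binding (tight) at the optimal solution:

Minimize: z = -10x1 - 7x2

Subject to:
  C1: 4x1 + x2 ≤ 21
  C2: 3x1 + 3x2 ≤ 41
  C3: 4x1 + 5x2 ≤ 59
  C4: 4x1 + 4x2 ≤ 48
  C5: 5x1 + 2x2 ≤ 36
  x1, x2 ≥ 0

At x1 = 3, x2 = 9, compute slack b - a·x for each constraint:
  C1: 21 − 21 = 0  (binding)
  C2: 41 − 36 = 5  (slack)
  C3: 59 − 57 = 2  (slack)
  C4: 48 − 48 = 0  (binding)
  C5: 36 − 33 = 3  (slack)

Optimal: x1 = 3, x2 = 9
Binding: C1, C4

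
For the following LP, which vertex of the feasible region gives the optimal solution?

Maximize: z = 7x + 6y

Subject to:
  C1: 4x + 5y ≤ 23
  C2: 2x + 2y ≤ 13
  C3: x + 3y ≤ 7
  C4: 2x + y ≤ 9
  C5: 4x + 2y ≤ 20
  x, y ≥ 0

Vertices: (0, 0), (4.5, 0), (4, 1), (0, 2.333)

Evaluate the objective at each vertex of the feasible region:
  z(0, 0) = 0
  z(4.5, 0) = 31.5
  z(4, 1) = 34  ←
  z(0, 2.333) = 14
The maximum is at x = 4, y = 1.

(4, 1)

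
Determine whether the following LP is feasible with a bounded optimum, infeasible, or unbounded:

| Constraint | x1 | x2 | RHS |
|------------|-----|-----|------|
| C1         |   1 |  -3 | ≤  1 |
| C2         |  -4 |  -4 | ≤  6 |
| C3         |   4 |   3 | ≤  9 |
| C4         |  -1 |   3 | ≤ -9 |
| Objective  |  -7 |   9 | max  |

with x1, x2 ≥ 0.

Infeasible (no feasible solution exists)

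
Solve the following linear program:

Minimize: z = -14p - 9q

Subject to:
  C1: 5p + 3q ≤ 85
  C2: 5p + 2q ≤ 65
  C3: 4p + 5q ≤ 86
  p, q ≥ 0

Evaluate the objective at each vertex of the feasible region:
  z(0, 0) = 0
  z(13, 0) = -182
  z(9, 10) = -216  ←
  z(0, 17.2) = -154.8
The minimum is at p = 9, q = 10.

p = 9, q = 10, z = -216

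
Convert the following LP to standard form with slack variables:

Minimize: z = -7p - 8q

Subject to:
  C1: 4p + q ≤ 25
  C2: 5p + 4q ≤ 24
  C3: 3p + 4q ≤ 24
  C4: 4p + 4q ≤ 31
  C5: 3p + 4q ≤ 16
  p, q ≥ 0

min z = -7p - 8q

s.t.
  4p + q + s1 = 25
  5p + 4q + s2 = 24
  3p + 4q + s3 = 24
  4p + 4q + s4 = 31
  3p + 4q + s5 = 16
  p, q, s1, s2, s3, s4, s5 ≥ 0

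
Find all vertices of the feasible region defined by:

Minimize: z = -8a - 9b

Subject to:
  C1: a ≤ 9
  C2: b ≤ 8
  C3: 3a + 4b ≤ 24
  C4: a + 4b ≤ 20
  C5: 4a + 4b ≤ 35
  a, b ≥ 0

(0, 0), (8, 0), (2, 4.5), (0, 5)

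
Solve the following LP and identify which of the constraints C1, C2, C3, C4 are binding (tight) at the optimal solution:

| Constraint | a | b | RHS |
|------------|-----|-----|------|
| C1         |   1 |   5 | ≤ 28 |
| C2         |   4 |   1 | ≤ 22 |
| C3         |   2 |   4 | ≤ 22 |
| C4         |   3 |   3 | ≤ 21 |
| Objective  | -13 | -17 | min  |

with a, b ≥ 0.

At a = 3, b = 4, compute slack b - a·x for each constraint:
  C1: 28 − 23 = 5  (slack)
  C2: 22 − 16 = 6  (slack)
  C3: 22 − 22 = 0  (binding)
  C4: 21 − 21 = 0  (binding)

Optimal: a = 3, b = 4
Binding: C3, C4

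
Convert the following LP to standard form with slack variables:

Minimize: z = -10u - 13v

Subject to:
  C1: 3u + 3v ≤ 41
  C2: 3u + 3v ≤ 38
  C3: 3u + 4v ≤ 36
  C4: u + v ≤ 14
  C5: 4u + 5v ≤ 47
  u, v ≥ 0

min z = -10u - 13v

s.t.
  3u + 3v + s1 = 41
  3u + 3v + s2 = 38
  3u + 4v + s3 = 36
  u + v + s4 = 14
  4u + 5v + s5 = 47
  u, v, s1, s2, s3, s4, s5 ≥ 0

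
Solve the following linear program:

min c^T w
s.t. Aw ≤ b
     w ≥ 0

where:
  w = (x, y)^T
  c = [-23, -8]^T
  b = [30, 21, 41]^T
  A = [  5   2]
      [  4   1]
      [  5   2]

Evaluate the objective at each vertex of the feasible region:
  z(0, 0) = 0
  z(5.25, 0) = -120.8
  z(4, 5) = -132  ←
  z(0, 15) = -120
The minimum is at x = 4, y = 5.

x = 4, y = 5, z = -132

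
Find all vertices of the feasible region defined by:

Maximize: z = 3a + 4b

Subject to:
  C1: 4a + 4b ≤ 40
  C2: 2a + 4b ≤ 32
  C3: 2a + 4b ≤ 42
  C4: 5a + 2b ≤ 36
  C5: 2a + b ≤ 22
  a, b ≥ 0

(0, 0), (7.2, 0), (5.333, 4.667), (4, 6), (0, 8)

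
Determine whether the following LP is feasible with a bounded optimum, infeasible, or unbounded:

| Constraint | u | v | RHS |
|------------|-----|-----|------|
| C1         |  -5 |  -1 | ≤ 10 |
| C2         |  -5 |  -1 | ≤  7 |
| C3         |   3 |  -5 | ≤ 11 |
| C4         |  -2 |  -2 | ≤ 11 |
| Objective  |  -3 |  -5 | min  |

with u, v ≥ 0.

Unbounded (objective can decrease without bound)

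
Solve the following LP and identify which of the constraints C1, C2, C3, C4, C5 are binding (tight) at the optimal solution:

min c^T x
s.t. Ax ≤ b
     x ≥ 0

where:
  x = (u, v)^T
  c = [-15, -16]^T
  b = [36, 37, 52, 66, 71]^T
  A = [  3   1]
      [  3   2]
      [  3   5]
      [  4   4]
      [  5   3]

At u = 9, v = 5, compute slack b - a·x for each constraint:
  C1: 36 − 32 = 4  (slack)
  C2: 37 − 37 = 0  (binding)
  C3: 52 − 52 = 0  (binding)
  C4: 66 − 56 = 10  (slack)
  C5: 71 − 60 = 11  (slack)

Optimal: u = 9, v = 5
Binding: C2, C3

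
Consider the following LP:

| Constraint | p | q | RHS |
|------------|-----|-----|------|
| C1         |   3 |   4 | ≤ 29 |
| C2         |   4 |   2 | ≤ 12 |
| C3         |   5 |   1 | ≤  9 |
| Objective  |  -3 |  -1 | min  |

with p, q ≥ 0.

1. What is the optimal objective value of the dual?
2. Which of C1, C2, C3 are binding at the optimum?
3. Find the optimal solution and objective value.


1. -7
2. C2, C3
3. p = 1, q = 4, z = -7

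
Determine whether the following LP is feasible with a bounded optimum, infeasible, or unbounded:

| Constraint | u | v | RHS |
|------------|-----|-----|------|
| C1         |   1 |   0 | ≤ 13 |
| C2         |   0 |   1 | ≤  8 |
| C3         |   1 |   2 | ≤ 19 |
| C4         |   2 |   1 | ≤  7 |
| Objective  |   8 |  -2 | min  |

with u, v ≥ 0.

Feasible with a bounded optimal solution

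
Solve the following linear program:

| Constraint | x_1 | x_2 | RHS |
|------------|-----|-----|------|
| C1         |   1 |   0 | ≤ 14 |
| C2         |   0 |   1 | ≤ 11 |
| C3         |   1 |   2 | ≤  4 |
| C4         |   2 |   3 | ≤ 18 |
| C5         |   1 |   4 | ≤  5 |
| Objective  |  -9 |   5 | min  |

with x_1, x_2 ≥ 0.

Evaluate the objective at each vertex of the feasible region:
  z(0, 0) = 0
  z(4, 0) = -36  ←
  z(3, 0.5) = -24.5
  z(0, 1.25) = 6.25
The minimum is at x_1 = 4, x_2 = 0.

x_1 = 4, x_2 = 0, z = -36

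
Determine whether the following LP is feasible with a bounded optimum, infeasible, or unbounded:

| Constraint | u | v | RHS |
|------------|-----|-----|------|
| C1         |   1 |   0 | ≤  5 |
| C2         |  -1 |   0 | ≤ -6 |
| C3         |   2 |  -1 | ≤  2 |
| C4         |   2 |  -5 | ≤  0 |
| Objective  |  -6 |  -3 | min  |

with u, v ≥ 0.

Infeasible (no feasible solution exists)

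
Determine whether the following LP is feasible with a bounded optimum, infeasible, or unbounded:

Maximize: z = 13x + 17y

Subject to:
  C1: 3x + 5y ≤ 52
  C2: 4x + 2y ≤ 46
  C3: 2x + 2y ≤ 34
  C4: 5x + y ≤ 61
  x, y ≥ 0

Feasible with a bounded optimal solution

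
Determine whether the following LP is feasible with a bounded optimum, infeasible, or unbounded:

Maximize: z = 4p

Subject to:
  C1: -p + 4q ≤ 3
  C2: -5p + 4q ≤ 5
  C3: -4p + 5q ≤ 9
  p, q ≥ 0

Unbounded (objective can increase without bound)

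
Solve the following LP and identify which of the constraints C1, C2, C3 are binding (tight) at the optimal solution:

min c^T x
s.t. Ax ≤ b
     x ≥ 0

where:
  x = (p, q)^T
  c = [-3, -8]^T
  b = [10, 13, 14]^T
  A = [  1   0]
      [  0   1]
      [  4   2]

At p = 0, q = 7, compute slack b - a·x for each constraint:
  C1: 10 − 0 = 10  (slack)
  C2: 13 − 7 = 6  (slack)
  C3: 14 − 14 = 0  (binding)

Optimal: p = 0, q = 7
Binding: C3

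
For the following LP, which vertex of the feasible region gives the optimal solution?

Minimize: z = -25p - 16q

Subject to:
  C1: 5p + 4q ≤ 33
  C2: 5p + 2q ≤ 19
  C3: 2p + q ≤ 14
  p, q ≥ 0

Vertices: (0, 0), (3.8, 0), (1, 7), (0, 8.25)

Evaluate the objective at each vertex of the feasible region:
  z(0, 0) = 0
  z(3.8, 0) = -95
  z(1, 7) = -137  ←
  z(0, 8.25) = -132
The minimum is at p = 1, q = 7.

(1, 7)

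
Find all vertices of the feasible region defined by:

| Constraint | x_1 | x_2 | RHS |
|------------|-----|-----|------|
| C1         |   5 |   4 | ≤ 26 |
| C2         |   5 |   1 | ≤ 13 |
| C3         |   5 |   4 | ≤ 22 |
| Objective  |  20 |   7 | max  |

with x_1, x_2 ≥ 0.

(0, 0), (2.6, 0), (2, 3), (0, 5.5)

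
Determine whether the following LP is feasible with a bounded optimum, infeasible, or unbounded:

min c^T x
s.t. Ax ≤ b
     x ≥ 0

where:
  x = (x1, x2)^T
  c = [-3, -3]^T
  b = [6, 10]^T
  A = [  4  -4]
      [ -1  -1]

Unbounded (objective can decrease without bound)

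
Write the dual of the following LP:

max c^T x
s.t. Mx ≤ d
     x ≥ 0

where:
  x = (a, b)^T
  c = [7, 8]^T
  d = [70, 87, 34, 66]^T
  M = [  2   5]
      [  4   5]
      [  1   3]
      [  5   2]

Primal max cᵀx s.t. Ax ≤ b, x ≥ 0  →  Dual min bᵀy s.t. Aᵀy ≥ c, y ≥ 0.

Minimize: z = 70y1 + 87y2 + 34y3 + 66y4

Subject to:
  2y1 + 4y2 + y3 + 5y4 ≥ 7
  5y1 + 5y2 + 3y3 + 2y4 ≥ 8
  y1, y2, y3, y4 ≥ 0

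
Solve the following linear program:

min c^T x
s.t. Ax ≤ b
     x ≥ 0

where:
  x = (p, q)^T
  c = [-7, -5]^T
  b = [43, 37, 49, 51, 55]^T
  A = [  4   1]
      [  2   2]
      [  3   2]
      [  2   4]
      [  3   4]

Evaluate the objective at each vertex of the feasible region:
  z(0, 0) = 0
  z(10.75, 0) = -75.25
  z(9, 7) = -98  ←
  z(4, 10.75) = -81.75
  z(0, 12.75) = -63.75
The minimum is at p = 9, q = 7.

p = 9, q = 7, z = -98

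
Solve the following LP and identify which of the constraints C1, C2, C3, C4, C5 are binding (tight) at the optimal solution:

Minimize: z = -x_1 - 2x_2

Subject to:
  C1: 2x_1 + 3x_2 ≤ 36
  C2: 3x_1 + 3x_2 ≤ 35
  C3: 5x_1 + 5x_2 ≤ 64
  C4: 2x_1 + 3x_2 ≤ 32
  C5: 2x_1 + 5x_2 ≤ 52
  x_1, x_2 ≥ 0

At x_1 = 1, x_2 = 10, compute slack b - a·x for each constraint:
  C1: 36 − 32 = 4  (slack)
  C2: 35 − 33 = 2  (slack)
  C3: 64 − 55 = 9  (slack)
  C4: 32 − 32 = 0  (binding)
  C5: 52 − 52 = 0  (binding)

Optimal: x_1 = 1, x_2 = 10
Binding: C4, C5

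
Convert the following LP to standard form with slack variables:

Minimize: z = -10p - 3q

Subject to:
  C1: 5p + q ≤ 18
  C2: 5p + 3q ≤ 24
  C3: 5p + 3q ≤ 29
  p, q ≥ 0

min z = -10p - 3q

s.t.
  5p + q + s1 = 18
  5p + 3q + s2 = 24
  5p + 3q + s3 = 29
  p, q, s1, s2, s3 ≥ 0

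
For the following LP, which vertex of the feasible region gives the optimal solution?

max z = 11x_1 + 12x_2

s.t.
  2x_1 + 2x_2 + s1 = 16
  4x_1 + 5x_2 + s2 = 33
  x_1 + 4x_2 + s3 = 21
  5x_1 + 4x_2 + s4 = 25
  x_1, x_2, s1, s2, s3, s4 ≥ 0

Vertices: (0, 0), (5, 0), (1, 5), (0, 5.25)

Evaluate the objective at each vertex of the feasible region:
  z(0, 0) = 0
  z(5, 0) = 55
  z(1, 5) = 71  ←
  z(0, 5.25) = 63
The maximum is at x_1 = 1, x_2 = 5.

(1, 5)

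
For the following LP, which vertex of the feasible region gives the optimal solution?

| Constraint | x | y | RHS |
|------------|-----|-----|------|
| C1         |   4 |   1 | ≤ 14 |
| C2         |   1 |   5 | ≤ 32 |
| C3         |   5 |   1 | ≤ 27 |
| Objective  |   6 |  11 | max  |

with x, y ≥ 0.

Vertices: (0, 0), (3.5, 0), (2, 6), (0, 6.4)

Evaluate the objective at each vertex of the feasible region:
  z(0, 0) = 0
  z(3.5, 0) = 21
  z(2, 6) = 78  ←
  z(0, 6.4) = 70.4
The maximum is at x = 2, y = 6.

(2, 6)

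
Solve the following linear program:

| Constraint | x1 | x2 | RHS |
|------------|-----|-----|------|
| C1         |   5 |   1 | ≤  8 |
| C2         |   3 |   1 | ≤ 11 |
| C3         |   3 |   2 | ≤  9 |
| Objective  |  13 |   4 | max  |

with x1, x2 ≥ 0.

Evaluate the objective at each vertex of the feasible region:
  z(0, 0) = 0
  z(1.6, 0) = 20.8
  z(1, 3) = 25  ←
  z(0, 4.5) = 18
The maximum is at x1 = 1, x2 = 3.

x1 = 1, x2 = 3, z = 25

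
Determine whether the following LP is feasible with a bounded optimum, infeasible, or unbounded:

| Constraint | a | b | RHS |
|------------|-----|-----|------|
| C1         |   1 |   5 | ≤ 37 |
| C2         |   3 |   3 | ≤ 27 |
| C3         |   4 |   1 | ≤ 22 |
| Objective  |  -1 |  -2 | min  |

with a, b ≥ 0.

Feasible with a bounded optimal solution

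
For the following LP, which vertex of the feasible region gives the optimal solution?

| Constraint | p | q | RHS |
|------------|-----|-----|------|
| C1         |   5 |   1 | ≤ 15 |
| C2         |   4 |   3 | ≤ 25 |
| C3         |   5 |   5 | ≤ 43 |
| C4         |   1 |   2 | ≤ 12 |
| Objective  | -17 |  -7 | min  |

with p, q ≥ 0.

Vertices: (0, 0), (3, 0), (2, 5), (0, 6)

Evaluate the objective at each vertex of the feasible region:
  z(0, 0) = 0
  z(3, 0) = -51
  z(2, 5) = -69  ←
  z(0, 6) = -42
The minimum is at p = 2, q = 5.

(2, 5)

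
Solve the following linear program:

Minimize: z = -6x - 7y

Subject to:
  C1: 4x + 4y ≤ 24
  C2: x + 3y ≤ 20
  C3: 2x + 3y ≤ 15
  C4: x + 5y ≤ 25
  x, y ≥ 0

Evaluate the objective at each vertex of the feasible region:
  z(0, 0) = 0
  z(6, 0) = -36
  z(3, 3) = -39  ←
  z(0, 5) = -35
The minimum is at x = 3, y = 3.

x = 3, y = 3, z = -39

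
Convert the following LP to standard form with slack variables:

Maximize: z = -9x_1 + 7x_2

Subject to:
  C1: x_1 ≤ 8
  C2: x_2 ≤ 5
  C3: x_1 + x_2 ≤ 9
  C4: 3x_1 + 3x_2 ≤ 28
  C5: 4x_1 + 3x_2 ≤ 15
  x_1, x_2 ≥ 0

max z = -9x_1 + 7x_2

s.t.
  x_1 + s1 = 8
  x_2 + s2 = 5
  x_1 + x_2 + s3 = 9
  3x_1 + 3x_2 + s4 = 28
  4x_1 + 3x_2 + s5 = 15
  x_1, x_2, s1, s2, s3, s4, s5 ≥ 0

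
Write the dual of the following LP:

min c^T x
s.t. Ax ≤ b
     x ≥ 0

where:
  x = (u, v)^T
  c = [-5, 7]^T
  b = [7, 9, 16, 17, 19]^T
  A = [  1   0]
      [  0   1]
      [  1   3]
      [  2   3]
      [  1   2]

Primal min cᵀx s.t. Ax ≤ b, x ≥ 0  →  Dual max −bᵀy s.t. Aᵀy ≥ −c, y ≥ 0.

Maximize: z = -7y1 - 9y2 - 16y3 - 17y4 - 19y5

Subject to:
  y1 + y3 + 2y4 + y5 ≥ 5
  y2 + 3y3 + 3y4 + 2y5 ≥ -7
  y1, y2, y3, y4, y5 ≥ 0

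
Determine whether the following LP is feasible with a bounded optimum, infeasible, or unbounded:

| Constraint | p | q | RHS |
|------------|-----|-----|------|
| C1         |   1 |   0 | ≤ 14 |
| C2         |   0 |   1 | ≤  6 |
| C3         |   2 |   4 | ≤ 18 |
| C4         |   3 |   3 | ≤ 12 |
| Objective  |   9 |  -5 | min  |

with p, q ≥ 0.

Feasible with a bounded optimal solution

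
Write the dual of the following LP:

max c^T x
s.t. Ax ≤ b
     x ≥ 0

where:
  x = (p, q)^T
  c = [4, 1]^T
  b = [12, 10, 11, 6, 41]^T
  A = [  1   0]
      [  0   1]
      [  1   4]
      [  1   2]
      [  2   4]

Primal max cᵀx s.t. Ax ≤ b, x ≥ 0  →  Dual min bᵀy s.t. Aᵀy ≥ c, y ≥ 0.

Minimize: z = 12y1 + 10y2 + 11y3 + 6y4 + 41y5

Subject to:
  y1 + y3 + y4 + 2y5 ≥ 4
  y2 + 4y3 + 2y4 + 4y5 ≥ 1
  y1, y2, y3, y4, y5 ≥ 0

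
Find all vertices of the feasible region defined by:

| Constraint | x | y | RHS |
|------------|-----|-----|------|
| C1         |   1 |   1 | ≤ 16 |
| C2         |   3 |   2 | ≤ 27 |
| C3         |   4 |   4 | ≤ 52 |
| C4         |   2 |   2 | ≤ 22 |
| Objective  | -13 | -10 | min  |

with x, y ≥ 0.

(0, 0), (9, 0), (5, 6), (0, 11)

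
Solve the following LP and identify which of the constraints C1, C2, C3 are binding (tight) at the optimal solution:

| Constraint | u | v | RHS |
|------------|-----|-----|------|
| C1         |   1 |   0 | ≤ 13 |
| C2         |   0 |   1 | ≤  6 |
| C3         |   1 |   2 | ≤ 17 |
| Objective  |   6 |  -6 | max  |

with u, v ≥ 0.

At u = 13, v = 0, compute slack b - a·x for each constraint:
  C1: 13 − 13 = 0  (binding)
  C2: 6 − 0 = 6  (slack)
  C3: 17 − 13 = 4  (slack)

Optimal: u = 13, v = 0
Binding: C1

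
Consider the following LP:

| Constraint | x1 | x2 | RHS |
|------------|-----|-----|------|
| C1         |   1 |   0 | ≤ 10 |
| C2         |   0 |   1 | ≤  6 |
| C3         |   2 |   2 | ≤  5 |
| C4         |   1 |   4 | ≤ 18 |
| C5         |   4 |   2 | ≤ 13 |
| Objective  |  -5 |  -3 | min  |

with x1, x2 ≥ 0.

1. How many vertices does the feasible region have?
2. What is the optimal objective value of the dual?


1. 3
2. -12.5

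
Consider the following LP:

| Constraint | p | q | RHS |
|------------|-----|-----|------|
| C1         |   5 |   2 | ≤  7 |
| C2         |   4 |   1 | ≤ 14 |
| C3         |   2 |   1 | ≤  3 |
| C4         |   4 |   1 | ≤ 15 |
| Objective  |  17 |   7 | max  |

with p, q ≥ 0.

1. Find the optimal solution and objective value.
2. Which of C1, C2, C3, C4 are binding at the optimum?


1. p = 1, q = 1, z = 24
2. C1, C3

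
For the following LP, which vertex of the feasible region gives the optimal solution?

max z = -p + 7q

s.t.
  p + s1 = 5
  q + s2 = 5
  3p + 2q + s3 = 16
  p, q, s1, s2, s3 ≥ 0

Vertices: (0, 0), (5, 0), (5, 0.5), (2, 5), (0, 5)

Evaluate the objective at each vertex of the feasible region:
  z(0, 0) = 0
  z(5, 0) = -5
  z(5, 0.5) = -1.5
  z(2, 5) = 33
  z(0, 5) = 35  ←
The maximum is at p = 0, q = 5.

(0, 5)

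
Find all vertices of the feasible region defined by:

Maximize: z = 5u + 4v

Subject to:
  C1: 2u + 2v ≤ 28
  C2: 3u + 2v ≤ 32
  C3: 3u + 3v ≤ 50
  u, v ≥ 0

(0, 0), (10.67, 0), (4, 10), (0, 14)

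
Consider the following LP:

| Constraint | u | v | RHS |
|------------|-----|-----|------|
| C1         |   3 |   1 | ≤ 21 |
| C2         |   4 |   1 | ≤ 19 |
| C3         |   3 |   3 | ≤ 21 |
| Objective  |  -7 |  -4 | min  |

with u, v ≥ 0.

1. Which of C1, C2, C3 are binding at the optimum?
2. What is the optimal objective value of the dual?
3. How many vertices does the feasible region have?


1. C2, C3
2. -40
3. 4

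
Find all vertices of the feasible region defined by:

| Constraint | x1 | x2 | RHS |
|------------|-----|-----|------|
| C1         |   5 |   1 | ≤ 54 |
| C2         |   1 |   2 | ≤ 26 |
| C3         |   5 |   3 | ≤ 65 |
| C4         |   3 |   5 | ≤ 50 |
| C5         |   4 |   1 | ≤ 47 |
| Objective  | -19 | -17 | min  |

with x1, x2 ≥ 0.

(0, 0), (10.8, 0), (10, 4), (0, 10)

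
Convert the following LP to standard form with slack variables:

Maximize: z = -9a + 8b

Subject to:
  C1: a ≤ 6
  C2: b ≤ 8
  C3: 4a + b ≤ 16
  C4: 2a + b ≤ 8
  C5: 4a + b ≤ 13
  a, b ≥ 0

max z = -9a + 8b

s.t.
  a + s1 = 6
  b + s2 = 8
  4a + b + s3 = 16
  2a + b + s4 = 8
  4a + b + s5 = 13
  a, b, s1, s2, s3, s4, s5 ≥ 0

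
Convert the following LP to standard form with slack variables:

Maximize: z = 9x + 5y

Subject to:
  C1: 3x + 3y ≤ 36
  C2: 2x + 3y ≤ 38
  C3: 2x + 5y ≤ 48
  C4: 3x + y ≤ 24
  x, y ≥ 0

max z = 9x + 5y

s.t.
  3x + 3y + s1 = 36
  2x + 3y + s2 = 38
  2x + 5y + s3 = 48
  3x + y + s4 = 24
  x, y, s1, s2, s3, s4 ≥ 0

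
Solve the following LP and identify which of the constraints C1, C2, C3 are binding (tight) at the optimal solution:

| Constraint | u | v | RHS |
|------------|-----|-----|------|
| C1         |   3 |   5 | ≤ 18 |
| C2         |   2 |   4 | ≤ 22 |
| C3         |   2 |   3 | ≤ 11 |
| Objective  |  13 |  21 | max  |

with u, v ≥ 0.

At u = 1, v = 3, compute slack b - a·x for each constraint:
  C1: 18 − 18 = 0  (binding)
  C2: 22 − 14 = 8  (slack)
  C3: 11 − 11 = 0  (binding)

Optimal: u = 1, v = 3
Binding: C1, C3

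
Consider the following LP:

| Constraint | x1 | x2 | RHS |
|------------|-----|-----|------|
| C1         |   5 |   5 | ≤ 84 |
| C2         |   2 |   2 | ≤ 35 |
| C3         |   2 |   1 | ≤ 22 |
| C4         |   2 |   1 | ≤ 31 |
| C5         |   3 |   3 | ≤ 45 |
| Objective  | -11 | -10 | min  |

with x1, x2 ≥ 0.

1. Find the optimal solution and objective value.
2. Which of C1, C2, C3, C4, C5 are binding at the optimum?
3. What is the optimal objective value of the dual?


1. x1 = 7, x2 = 8, z = -157
2. C3, C5
3. -157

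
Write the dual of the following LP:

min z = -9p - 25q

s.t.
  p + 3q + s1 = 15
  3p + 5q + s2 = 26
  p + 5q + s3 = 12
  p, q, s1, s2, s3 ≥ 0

Primal min cᵀx s.t. Ax ≤ b, x ≥ 0  →  Dual max −bᵀy s.t. Aᵀy ≥ −c, y ≥ 0.

Maximize: z = -15y1 - 26y2 - 12y3

Subject to:
  y1 + 3y2 + y3 ≥ 9
  3y1 + 5y2 + 5y3 ≥ 25
  y1, y2, y3 ≥ 0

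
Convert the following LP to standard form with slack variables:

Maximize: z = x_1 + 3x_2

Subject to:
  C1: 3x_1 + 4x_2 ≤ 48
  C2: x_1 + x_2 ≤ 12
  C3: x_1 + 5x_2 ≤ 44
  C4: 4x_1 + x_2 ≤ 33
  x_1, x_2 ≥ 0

max z = x_1 + 3x_2

s.t.
  3x_1 + 4x_2 + s1 = 48
  x_1 + x_2 + s2 = 12
  x_1 + 5x_2 + s3 = 44
  4x_1 + x_2 + s4 = 33
  x_1, x_2, s1, s2, s3, s4 ≥ 0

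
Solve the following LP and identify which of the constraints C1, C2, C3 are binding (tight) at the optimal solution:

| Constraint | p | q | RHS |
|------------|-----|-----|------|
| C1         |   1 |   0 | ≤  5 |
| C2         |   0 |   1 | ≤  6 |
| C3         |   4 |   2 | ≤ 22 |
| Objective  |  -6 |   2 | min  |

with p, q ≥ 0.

At p = 5, q = 0, compute slack b - a·x for each constraint:
  C1: 5 − 5 = 0  (binding)
  C2: 6 − 0 = 6  (slack)
  C3: 22 − 20 = 2  (slack)

Optimal: p = 5, q = 0
Binding: C1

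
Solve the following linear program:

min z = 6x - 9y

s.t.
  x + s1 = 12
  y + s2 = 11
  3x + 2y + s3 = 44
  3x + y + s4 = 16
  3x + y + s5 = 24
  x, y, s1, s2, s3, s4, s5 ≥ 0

Evaluate the objective at each vertex of the feasible region:
  z(0, 0) = 0
  z(5.333, 0) = 32
  z(1.667, 11) = -89
  z(0, 11) = -99  ←
The minimum is at x = 0, y = 11.

x = 0, y = 11, z = -99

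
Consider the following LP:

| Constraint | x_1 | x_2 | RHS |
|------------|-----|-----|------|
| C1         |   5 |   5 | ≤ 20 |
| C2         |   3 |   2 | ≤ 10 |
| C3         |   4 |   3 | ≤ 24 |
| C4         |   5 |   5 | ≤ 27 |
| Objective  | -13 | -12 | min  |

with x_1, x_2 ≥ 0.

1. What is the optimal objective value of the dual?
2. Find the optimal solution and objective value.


1. -50
2. x_1 = 2, x_2 = 2, z = -50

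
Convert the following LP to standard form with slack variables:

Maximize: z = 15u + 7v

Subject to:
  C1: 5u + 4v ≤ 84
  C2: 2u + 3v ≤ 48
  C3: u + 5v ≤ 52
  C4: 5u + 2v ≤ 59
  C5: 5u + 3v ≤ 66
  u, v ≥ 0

max z = 15u + 7v

s.t.
  5u + 4v + s1 = 84
  2u + 3v + s2 = 48
  u + 5v + s3 = 52
  5u + 2v + s4 = 59
  5u + 3v + s5 = 66
  u, v, s1, s2, s3, s4, s5 ≥ 0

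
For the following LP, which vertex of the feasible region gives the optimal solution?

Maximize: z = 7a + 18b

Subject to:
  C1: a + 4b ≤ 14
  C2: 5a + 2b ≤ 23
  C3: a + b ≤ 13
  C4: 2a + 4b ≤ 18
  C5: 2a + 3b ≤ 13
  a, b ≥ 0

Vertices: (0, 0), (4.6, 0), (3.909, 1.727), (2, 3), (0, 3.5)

Evaluate the objective at each vertex of the feasible region:
  z(0, 0) = 0
  z(4.6, 0) = 32.2
  z(3.909, 1.727) = 58.45
  z(2, 3) = 68  ←
  z(0, 3.5) = 63
The maximum is at a = 2, b = 3.

(2, 3)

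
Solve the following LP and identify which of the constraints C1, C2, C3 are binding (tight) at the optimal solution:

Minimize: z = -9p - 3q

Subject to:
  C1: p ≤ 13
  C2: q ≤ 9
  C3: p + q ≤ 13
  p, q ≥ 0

At p = 13, q = 0, compute slack b - a·x for each constraint:
  C1: 13 − 13 = 0  (binding)
  C2: 9 − 0 = 9  (slack)
  C3: 13 − 13 = 0  (binding)

Optimal: p = 13, q = 0
Binding: C1, C3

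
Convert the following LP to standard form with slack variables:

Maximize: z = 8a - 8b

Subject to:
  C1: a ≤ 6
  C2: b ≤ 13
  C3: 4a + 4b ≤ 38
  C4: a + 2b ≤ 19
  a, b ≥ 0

max z = 8a - 8b

s.t.
  a + s1 = 6
  b + s2 = 13
  4a + 4b + s3 = 38
  a + 2b + s4 = 19
  a, b, s1, s2, s3, s4 ≥ 0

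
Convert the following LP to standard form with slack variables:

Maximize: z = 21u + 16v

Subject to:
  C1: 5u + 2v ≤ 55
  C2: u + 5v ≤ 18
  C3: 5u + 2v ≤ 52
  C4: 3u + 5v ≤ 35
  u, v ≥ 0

max z = 21u + 16v

s.t.
  5u + 2v + s1 = 55
  u + 5v + s2 = 18
  5u + 2v + s3 = 52
  3u + 5v + s4 = 35
  u, v, s1, s2, s3, s4 ≥ 0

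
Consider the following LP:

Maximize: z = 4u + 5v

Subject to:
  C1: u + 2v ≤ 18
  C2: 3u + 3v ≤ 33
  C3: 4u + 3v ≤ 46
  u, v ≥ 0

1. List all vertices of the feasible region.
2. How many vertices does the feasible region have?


1. (0, 0), (11, 0), (4, 7), (0, 9)
2. 4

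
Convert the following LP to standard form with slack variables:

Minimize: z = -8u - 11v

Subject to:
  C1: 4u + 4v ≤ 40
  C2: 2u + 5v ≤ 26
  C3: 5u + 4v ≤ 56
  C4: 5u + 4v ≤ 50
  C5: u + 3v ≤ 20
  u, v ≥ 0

min z = -8u - 11v

s.t.
  4u + 4v + s1 = 40
  2u + 5v + s2 = 26
  5u + 4v + s3 = 56
  5u + 4v + s4 = 50
  u + 3v + s5 = 20
  u, v, s1, s2, s3, s4, s5 ≥ 0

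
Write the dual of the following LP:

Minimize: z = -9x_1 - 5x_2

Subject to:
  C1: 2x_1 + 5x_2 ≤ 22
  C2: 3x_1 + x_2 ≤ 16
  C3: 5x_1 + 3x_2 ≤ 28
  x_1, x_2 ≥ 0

Primal min cᵀx s.t. Ax ≤ b, x ≥ 0  →  Dual max −bᵀy s.t. Aᵀy ≥ −c, y ≥ 0.

Maximize: z = -22y1 - 16y2 - 28y3

Subject to:
  2y1 + 3y2 + 5y3 ≥ 9
  5y1 + y2 + 3y3 ≥ 5
  y1, y2, y3 ≥ 0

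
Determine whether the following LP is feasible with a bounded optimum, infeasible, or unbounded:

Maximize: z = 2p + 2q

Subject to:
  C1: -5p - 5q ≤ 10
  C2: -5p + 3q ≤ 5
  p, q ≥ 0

Unbounded (objective can increase without bound)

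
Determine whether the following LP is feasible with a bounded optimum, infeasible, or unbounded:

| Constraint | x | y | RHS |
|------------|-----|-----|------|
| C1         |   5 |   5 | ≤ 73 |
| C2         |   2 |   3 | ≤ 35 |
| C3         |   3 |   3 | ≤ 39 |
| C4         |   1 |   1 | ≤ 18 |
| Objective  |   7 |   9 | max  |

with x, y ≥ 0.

Feasible with a bounded optimal solution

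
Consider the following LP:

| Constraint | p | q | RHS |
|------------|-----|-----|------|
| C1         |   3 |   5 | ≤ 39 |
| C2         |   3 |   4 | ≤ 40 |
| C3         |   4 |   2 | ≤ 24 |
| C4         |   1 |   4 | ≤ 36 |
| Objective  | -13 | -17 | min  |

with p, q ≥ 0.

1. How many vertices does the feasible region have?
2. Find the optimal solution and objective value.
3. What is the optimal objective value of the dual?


1. 4
2. p = 3, q = 6, z = -141
3. -141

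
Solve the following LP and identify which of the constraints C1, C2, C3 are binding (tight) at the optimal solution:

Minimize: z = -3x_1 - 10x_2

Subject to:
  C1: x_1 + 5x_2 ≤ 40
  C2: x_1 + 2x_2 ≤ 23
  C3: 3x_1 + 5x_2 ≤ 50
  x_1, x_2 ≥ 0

At x_1 = 5, x_2 = 7, compute slack b - a·x for each constraint:
  C1: 40 − 40 = 0  (binding)
  C2: 23 − 19 = 4  (slack)
  C3: 50 − 50 = 0  (binding)

Optimal: x_1 = 5, x_2 = 7
Binding: C1, C3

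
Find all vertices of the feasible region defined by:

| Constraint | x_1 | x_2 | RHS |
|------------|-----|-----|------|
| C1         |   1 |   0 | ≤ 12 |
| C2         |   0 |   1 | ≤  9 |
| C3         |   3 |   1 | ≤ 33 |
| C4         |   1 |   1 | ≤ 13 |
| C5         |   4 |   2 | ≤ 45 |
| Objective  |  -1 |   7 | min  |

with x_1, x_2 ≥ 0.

(0, 0), (11, 0), (10.5, 1.5), (9.5, 3.5), (4, 9), (0, 9)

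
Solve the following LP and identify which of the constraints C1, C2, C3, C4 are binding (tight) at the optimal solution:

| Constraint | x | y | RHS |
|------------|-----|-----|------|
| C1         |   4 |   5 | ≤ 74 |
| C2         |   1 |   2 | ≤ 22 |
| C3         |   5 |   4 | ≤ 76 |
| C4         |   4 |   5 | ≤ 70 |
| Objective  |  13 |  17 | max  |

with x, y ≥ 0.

At x = 10, y = 6, compute slack b - a·x for each constraint:
  C1: 74 − 70 = 4  (slack)
  C2: 22 − 22 = 0  (binding)
  C3: 76 − 74 = 2  (slack)
  C4: 70 − 70 = 0  (binding)

Optimal: x = 10, y = 6
Binding: C2, C4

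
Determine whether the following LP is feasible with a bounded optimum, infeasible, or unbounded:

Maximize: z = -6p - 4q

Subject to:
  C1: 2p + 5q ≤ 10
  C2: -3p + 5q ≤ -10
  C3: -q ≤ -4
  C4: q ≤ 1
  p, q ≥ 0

Infeasible (no feasible solution exists)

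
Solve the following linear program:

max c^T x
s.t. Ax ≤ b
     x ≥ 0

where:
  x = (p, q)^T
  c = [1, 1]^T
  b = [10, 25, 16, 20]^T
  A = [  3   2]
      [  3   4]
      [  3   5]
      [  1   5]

Evaluate the objective at each vertex of the feasible region:
  z(0, 0) = 0
  z(3.333, 0) = 3.333
  z(2, 2) = 4  ←
  z(0, 3.2) = 3.2
The maximum is at p = 2, q = 2.

p = 2, q = 2, z = 4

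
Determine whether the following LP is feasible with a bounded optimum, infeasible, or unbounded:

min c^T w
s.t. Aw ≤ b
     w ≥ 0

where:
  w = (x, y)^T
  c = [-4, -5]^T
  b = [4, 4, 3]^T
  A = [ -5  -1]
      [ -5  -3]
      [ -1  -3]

Unbounded (objective can decrease without bound)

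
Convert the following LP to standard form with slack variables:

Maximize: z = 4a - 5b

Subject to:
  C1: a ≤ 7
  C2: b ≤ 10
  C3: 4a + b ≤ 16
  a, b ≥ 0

max z = 4a - 5b

s.t.
  a + s1 = 7
  b + s2 = 10
  4a + b + s3 = 16
  a, b, s1, s2, s3 ≥ 0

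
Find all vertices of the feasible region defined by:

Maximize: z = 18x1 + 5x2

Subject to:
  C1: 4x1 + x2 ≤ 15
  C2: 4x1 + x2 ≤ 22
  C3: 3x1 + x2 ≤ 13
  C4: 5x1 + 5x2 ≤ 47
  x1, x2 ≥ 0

(0, 0), (3.75, 0), (2, 7), (1.8, 7.6), (0, 9.4)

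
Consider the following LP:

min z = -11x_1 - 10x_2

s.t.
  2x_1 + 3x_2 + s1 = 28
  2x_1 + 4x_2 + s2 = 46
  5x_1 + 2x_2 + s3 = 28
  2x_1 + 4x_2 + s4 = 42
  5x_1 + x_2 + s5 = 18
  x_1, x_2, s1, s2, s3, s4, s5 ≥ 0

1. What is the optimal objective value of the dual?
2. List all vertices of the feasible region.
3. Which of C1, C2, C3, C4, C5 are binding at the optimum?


1. -102
2. (0, 0), (3.6, 0), (2, 8), (0, 9.333)
3. C1, C5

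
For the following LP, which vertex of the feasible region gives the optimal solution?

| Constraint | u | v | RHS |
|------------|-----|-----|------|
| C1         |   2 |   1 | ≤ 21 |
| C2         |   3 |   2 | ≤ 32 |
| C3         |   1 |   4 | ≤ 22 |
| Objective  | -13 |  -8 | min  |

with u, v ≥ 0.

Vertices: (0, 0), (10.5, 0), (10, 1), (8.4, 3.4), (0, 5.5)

Evaluate the objective at each vertex of the feasible region:
  z(0, 0) = 0
  z(10.5, 0) = -136.5
  z(10, 1) = -138  ←
  z(8.4, 3.4) = -136.4
  z(0, 5.5) = -44
The minimum is at u = 10, v = 1.

(10, 1)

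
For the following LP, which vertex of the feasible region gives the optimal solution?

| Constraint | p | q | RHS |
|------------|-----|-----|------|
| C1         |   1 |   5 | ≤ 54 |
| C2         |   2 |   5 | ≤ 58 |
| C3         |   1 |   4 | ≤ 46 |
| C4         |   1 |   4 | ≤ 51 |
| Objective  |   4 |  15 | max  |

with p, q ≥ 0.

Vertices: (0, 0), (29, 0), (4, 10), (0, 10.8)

Evaluate the objective at each vertex of the feasible region:
  z(0, 0) = 0
  z(29, 0) = 116
  z(4, 10) = 166  ←
  z(0, 10.8) = 162
The maximum is at p = 4, q = 10.

(4, 10)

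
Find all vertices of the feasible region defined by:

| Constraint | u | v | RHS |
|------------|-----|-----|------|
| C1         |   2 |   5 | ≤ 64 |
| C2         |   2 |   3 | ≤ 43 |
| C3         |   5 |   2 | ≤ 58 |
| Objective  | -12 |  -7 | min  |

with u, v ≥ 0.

(0, 0), (11.6, 0), (8, 9), (5.75, 10.5), (0, 12.8)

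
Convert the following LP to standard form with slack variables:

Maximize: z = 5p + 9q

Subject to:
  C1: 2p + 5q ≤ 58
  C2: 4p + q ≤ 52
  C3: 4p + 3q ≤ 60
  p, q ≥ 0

max z = 5p + 9q

s.t.
  2p + 5q + s1 = 58
  4p + q + s2 = 52
  4p + 3q + s3 = 60
  p, q, s1, s2, s3 ≥ 0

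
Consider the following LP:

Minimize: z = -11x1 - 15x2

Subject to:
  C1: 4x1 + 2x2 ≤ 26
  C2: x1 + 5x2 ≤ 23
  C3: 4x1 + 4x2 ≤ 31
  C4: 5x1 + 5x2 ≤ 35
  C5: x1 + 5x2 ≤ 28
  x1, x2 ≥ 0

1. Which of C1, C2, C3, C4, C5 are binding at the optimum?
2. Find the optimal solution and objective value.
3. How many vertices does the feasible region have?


1. C2, C4
2. x1 = 3, x2 = 4, z = -93
3. 5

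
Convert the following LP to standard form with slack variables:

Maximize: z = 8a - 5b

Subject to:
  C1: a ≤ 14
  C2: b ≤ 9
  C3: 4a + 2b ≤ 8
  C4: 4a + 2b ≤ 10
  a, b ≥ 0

max z = 8a - 5b

s.t.
  a + s1 = 14
  b + s2 = 9
  4a + 2b + s3 = 8
  4a + 2b + s4 = 10
  a, b, s1, s2, s3, s4 ≥ 0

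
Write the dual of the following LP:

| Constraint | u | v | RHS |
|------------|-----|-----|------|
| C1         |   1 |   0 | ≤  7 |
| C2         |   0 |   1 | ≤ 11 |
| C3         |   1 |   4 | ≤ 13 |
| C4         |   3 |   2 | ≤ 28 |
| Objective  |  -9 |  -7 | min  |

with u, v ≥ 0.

Primal min cᵀx s.t. Ax ≤ b, x ≥ 0  →  Dual max −bᵀy s.t. Aᵀy ≥ −c, y ≥ 0.

Maximize: z = -7y1 - 11y2 - 13y3 - 28y4

Subject to:
  y1 + y3 + 3y4 ≥ 9
  y2 + 4y3 + 2y4 ≥ 7
  y1, y2, y3, y4 ≥ 0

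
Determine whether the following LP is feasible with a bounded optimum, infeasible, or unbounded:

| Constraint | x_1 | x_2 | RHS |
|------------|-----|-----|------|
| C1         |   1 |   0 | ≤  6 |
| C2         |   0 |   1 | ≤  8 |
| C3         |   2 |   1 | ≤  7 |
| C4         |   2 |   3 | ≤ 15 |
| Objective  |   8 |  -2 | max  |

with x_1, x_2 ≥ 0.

Feasible with a bounded optimal solution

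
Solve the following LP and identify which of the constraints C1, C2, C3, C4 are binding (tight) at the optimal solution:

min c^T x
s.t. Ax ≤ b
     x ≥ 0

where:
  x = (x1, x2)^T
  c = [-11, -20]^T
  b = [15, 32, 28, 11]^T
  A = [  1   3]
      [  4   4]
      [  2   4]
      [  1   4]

At x1 = 7, x2 = 1, compute slack b - a·x for each constraint:
  C1: 15 − 10 = 5  (slack)
  C2: 32 − 32 = 0  (binding)
  C3: 28 − 18 = 10  (slack)
  C4: 11 − 11 = 0  (binding)

Optimal: x1 = 7, x2 = 1
Binding: C2, C4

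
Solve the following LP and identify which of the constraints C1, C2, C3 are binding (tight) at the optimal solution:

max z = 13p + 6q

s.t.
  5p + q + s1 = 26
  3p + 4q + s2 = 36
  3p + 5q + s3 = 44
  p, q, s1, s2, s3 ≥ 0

At p = 4, q = 6, compute slack b - a·x for each constraint:
  C1: 26 − 26 = 0  (binding)
  C2: 36 − 36 = 0  (binding)
  C3: 44 − 42 = 2  (slack)

Optimal: p = 4, q = 6
Binding: C1, C2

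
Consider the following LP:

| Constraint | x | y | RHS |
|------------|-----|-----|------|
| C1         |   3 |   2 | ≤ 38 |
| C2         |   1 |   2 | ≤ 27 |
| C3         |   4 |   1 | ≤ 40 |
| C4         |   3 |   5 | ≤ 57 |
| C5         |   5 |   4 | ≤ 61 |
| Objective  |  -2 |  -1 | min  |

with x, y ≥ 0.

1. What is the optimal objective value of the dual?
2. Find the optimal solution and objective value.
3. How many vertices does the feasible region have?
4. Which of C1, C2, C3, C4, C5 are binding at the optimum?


1. -22
2. x = 9, y = 4, z = -22
3. 5
4. C3, C5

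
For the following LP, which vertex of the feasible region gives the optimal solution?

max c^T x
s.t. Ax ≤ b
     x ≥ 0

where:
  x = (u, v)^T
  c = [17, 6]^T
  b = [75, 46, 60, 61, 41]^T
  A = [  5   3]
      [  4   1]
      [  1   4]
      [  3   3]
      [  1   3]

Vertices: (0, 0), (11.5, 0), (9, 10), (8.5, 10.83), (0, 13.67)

Evaluate the objective at each vertex of the feasible region:
  z(0, 0) = 0
  z(11.5, 0) = 195.5
  z(9, 10) = 213  ←
  z(8.5, 10.83) = 209.5
  z(0, 13.67) = 82
The maximum is at u = 9, v = 10.

(9, 10)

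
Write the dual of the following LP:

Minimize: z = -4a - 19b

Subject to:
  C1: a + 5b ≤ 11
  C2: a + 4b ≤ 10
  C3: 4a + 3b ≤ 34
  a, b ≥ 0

Primal min cᵀx s.t. Ax ≤ b, x ≥ 0  →  Dual max −bᵀy s.t. Aᵀy ≥ −c, y ≥ 0.

Maximize: z = -11y1 - 10y2 - 34y3

Subject to:
  y1 + y2 + 4y3 ≥ 4
  5y1 + 4y2 + 3y3 ≥ 19
  y1, y2, y3 ≥ 0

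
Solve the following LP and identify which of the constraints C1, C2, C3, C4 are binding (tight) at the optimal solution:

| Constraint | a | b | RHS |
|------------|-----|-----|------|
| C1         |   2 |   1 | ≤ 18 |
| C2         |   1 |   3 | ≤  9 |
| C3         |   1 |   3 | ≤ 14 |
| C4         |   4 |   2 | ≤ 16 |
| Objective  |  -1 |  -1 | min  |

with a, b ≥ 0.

At a = 3, b = 2, compute slack b - a·x for each constraint:
  C1: 18 − 8 = 10  (slack)
  C2: 9 − 9 = 0  (binding)
  C3: 14 − 9 = 5  (slack)
  C4: 16 − 16 = 0  (binding)

Optimal: a = 3, b = 2
Binding: C2, C4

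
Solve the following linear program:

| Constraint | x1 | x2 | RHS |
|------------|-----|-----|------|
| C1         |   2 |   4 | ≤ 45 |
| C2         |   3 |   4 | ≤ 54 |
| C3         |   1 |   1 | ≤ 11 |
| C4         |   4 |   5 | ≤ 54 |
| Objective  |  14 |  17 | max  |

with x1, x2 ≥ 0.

Evaluate the objective at each vertex of the feasible region:
  z(0, 0) = 0
  z(11, 0) = 154
  z(1, 10) = 184  ←
  z(0, 10.8) = 183.6
The maximum is at x1 = 1, x2 = 10.

x1 = 1, x2 = 10, z = 184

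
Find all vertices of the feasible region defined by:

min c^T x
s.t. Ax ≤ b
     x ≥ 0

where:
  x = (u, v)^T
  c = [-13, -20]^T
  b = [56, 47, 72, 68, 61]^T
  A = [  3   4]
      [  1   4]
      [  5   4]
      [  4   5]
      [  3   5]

(0, 0), (14.4, 0), (9.778, 5.778), (7, 8), (1.286, 11.43), (0, 11.75)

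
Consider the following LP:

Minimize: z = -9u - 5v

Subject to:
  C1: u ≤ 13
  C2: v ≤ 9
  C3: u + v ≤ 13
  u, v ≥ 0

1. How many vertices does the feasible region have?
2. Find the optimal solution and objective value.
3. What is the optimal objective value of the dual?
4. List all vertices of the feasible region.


1. 4
2. u = 13, v = 0, z = -117
3. -117
4. (0, 0), (13, 0), (4, 9), (0, 9)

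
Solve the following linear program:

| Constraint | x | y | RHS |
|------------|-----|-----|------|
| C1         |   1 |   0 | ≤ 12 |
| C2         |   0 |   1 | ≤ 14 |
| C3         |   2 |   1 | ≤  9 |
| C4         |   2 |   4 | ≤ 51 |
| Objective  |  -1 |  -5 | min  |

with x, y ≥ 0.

Evaluate the objective at each vertex of the feasible region:
  z(0, 0) = 0
  z(4.5, 0) = -4.5
  z(0, 9) = -45  ←
The minimum is at x = 0, y = 9.

x = 0, y = 9, z = -45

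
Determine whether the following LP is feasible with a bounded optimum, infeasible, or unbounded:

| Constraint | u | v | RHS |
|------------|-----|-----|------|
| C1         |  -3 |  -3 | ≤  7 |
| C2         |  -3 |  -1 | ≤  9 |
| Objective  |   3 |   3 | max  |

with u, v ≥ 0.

Unbounded (objective can increase without bound)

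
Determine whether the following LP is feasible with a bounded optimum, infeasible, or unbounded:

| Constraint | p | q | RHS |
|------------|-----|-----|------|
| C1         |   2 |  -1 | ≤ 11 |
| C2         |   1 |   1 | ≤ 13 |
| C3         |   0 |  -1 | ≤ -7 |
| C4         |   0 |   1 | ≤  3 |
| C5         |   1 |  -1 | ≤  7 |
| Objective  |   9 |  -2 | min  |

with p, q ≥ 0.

Infeasible (no feasible solution exists)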